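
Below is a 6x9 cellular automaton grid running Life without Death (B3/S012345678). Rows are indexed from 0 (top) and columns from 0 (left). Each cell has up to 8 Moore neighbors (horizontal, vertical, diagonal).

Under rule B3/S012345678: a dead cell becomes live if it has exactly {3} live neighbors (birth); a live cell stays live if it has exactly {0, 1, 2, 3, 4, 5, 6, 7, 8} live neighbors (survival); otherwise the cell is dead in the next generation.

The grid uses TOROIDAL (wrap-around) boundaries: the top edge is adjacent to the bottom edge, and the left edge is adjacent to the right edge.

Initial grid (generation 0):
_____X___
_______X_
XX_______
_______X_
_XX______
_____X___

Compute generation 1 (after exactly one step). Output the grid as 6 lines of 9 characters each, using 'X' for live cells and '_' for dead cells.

Simulating step by step:
Generation 0 (given above): 8 live cells
Generation 1: 12 live cells
(generation 1 grid is the final answer)

Answer: _____XX__
_______X_
XX______X
X_X____X_
_XX______
_____X___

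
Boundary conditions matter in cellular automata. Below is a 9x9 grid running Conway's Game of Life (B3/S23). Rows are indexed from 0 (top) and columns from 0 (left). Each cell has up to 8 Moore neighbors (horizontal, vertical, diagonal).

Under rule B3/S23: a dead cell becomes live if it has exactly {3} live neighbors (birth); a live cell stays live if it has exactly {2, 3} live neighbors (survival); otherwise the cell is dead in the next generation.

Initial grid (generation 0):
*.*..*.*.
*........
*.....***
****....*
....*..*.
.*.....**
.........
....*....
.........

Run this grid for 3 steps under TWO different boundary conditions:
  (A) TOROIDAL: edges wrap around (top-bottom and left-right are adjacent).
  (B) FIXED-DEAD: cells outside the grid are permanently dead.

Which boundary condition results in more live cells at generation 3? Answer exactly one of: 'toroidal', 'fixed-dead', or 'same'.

Answer: toroidal

Derivation:
Under TOROIDAL boundary, generation 3:
**......*
***.....*
...*...**
...**.*.*
*.*......
......*.*
.........
.........
.........
Population = 18

Under FIXED-DEAD boundary, generation 3:
.........
.*.....**
*.**....*
*..**....
......*.*
.......*.
.........
.........
.........
Population = 13

Comparison: toroidal=18, fixed-dead=13 -> toroidal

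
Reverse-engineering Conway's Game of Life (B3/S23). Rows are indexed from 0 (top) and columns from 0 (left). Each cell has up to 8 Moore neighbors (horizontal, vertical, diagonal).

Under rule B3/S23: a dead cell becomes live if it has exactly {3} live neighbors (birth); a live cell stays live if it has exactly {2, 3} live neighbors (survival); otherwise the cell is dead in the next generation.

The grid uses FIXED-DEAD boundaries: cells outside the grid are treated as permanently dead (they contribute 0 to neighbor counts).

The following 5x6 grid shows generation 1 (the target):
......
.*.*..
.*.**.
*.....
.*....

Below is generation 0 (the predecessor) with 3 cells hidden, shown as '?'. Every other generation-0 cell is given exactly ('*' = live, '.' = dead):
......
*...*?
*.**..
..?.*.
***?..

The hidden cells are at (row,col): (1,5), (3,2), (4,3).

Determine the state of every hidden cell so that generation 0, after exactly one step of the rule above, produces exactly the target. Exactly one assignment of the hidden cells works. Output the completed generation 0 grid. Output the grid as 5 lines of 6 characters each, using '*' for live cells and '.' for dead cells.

Answer: ......
*...*.
*.**..
....*.
***...

Derivation:
Hidden generation-0 cells (in order): (1,5), (3,2), (4,3).
A hidden cell only influences target cells in its own 3x3 neighborhood. Try each of the 2^3 = 8 assignments, step the completed generation 0 forward once under B3/S23, and compare with the target:
  (1,5)=. (3,2)=. (4,3)=. -> step reproduces the target at every cell -> ACCEPT
  (1,5)=. (3,2)=. (4,3)=* -> step gives (3,4)='*' but target has '.' -> reject
  (1,5)=. (3,2)=* (4,3)=. -> step gives (2,1)='.' but target has '*' -> reject
  (1,5)=. (3,2)=* (4,3)=* -> step gives (2,1)='.' but target has '*' -> reject
  (1,5)=* (3,2)=. (4,3)=. -> step gives (1,4)='*' but target has '.' -> reject
  (1,5)=* (3,2)=. (4,3)=* -> step gives (1,4)='*' but target has '.' -> reject
  (1,5)=* (3,2)=* (4,3)=. -> step gives (1,4)='*' but target has '.' -> reject
  (1,5)=* (3,2)=* (4,3)=* -> step gives (1,4)='*' but target has '.' -> reject
Unique solution: (1,5)=dead, (3,2)=dead, (4,3)=dead.
Check: live-neighbor counts of every cell in the completed generation 0:
110111
132311
131332
354411
121211
Applying B3/S23 to generation 0 with these counts gives:
......
.*.*..
.*.**.
*.....
.*....
which matches the target exactly.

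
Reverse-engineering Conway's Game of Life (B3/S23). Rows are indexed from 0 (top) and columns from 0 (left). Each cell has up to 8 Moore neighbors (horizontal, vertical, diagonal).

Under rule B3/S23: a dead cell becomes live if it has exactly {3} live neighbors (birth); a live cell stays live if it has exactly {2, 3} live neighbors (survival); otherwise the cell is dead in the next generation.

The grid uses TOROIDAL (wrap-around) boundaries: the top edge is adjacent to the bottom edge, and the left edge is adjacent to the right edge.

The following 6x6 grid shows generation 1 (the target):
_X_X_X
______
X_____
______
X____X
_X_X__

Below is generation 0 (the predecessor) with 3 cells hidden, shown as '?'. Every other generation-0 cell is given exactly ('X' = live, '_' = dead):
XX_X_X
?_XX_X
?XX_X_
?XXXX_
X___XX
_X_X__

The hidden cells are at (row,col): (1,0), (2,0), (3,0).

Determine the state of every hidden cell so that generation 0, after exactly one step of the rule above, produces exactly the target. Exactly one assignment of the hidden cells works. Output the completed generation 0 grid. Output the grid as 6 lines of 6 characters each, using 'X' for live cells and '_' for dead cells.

Hidden generation-0 cells (in order): (1,0), (2,0), (3,0).
A hidden cell only influences target cells in its own 3x3 neighborhood. Try each of the 2^3 = 8 assignments, step the completed generation 0 forward once under B3/S23, and compare with the target:
  (1,0)=_ (2,0)=_ (3,0)=_ -> step gives (1,5)='X' but target has '_' -> reject
  (1,0)=_ (2,0)=_ (3,0)=X -> step gives (1,5)='X' but target has '_' -> reject
  (1,0)=_ (2,0)=X (3,0)=_ -> step reproduces the target at every cell -> ACCEPT
  (1,0)=_ (2,0)=X (3,0)=X -> step gives (2,0)='_' but target has 'X' -> reject
  (1,0)=X (2,0)=_ (3,0)=_ -> step gives (0,1)='_' but target has 'X' -> reject
  (1,0)=X (2,0)=_ (3,0)=X -> step gives (0,1)='_' but target has 'X' -> reject
  (1,0)=X (2,0)=X (3,0)=_ -> step gives (0,1)='_' but target has 'X' -> reject
  (1,0)=X (2,0)=X (3,0)=X -> step gives (0,1)='_' but target has 'X' -> reject
Unique solution: (1,0)=dead, (2,0)=live, (3,0)=dead.
Check: live-neighbor counts of every cell in the completed generation 0:
436352
665454
356744
554546
345543
634255
Applying B3/S23 to generation 0 with these counts gives:
_X_X_X
______
X_____
______
X____X
_X_X__
which matches the target exactly.

Answer: XX_X_X
__XX_X
XXX_X_
_XXXX_
X___XX
_X_X__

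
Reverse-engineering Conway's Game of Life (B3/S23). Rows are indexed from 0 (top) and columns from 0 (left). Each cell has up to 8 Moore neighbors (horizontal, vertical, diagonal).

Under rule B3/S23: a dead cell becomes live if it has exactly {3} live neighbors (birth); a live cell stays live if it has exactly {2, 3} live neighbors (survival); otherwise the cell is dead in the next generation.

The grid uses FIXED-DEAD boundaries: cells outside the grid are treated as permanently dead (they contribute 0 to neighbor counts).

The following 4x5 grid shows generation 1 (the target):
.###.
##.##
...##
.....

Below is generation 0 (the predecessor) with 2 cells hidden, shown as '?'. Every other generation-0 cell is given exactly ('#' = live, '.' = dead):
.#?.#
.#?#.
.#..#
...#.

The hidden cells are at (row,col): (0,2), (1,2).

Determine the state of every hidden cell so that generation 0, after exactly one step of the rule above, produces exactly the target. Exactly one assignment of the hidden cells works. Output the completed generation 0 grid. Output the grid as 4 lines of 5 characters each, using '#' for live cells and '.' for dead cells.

Hidden generation-0 cells (in order): (0,2), (1,2).
A hidden cell only influences target cells in its own 3x3 neighborhood. Try each of the 2^2 = 4 assignments, step the completed generation 0 forward once under B3/S23, and compare with the target:
  (0,2)=. (1,2)=. -> step gives (0,1)='.' but target has '#' -> reject
  (0,2)=. (1,2)=# -> step gives (0,2)='.' but target has '#' -> reject
  (0,2)=# (1,2)=. -> step reproduces the target at every cell -> ACCEPT
  (0,2)=# (1,2)=# -> step gives (0,2)='.' but target has '#' -> reject
Unique solution: (0,2)=live, (1,2)=dead.
Check: live-neighbor counts of every cell in the completed generation 0:
22331
33533
21432
11212
Applying B3/S23 to generation 0 with these counts gives:
.###.
##.##
...##
.....
which matches the target exactly.

Answer: .##.#
.#.#.
.#..#
...#.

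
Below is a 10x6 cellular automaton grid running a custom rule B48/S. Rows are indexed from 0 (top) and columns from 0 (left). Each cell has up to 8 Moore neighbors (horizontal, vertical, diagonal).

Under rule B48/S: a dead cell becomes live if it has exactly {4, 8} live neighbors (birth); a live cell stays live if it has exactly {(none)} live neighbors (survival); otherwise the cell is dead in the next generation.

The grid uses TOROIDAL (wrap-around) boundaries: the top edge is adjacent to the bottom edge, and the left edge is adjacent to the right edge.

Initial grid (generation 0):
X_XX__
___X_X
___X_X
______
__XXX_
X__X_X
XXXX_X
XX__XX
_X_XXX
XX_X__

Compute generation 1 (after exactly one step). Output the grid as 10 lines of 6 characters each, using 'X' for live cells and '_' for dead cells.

Answer: _X__X_
__X___
____X_
___XX_
______
______
______
______
______
_____X

Derivation:
Simulating step by step:
Generation 0 (given above): 29 live cells
Generation 1: 7 live cells
(generation 1 grid is the final answer)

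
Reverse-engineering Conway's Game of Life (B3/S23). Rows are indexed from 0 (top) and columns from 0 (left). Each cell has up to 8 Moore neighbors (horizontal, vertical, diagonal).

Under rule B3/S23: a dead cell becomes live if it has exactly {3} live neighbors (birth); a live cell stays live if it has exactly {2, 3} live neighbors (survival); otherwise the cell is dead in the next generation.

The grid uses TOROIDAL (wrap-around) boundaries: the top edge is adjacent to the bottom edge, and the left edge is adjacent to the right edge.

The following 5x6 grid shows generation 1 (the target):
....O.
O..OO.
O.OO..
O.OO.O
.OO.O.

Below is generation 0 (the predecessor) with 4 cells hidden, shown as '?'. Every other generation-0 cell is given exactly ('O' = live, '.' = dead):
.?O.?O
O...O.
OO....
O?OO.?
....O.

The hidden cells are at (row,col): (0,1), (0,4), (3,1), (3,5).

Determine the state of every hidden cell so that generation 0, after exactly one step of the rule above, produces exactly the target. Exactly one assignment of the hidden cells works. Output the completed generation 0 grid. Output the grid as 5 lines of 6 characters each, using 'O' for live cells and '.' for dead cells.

Hidden generation-0 cells (in order): (0,1), (0,4), (3,1), (3,5).
A hidden cell only influences target cells in its own 3x3 neighborhood. Try each of the 2^4 = 16 assignments, step the completed generation 0 forward once under B3/S23, and compare with the target:
  (0,1)=. (0,4)=. (3,1)=. (3,5)=. -> step gives (0,3)='O' but target has '.' -> reject
  (0,1)=. (0,4)=. (3,1)=. (3,5)=O -> step gives (0,3)='O' but target has '.' -> reject
  (0,1)=. (0,4)=. (3,1)=O (3,5)=. -> step gives (0,3)='O' but target has '.' -> reject
  (0,1)=. (0,4)=. (3,1)=O (3,5)=O -> step gives (0,3)='O' but target has '.' -> reject
  (0,1)=. (0,4)=O (3,1)=. (3,5)=. -> step reproduces the target at every cell -> ACCEPT
  (0,1)=. (0,4)=O (3,1)=. (3,5)=O -> step gives (2,0)='.' but target has 'O' -> reject
  (0,1)=. (0,4)=O (3,1)=O (3,5)=. -> step gives (2,0)='.' but target has 'O' -> reject
  (0,1)=. (0,4)=O (3,1)=O (3,5)=O -> step gives (2,0)='.' but target has 'O' -> reject
  (0,1)=O (0,4)=. (3,1)=. (3,5)=. -> step gives (0,0)='O' but target has '.' -> reject
  (0,1)=O (0,4)=. (3,1)=. (3,5)=O -> step gives (0,0)='O' but target has '.' -> reject
  (0,1)=O (0,4)=. (3,1)=O (3,5)=. -> step gives (0,0)='O' but target has '.' -> reject
  (0,1)=O (0,4)=. (3,1)=O (3,5)=O -> step gives (0,0)='O' but target has '.' -> reject
  (0,1)=O (0,4)=O (3,1)=. (3,5)=. -> step gives (0,0)='O' but target has '.' -> reject
  (0,1)=O (0,4)=O (3,1)=. (3,5)=O -> step gives (0,0)='O' but target has '.' -> reject
  (0,1)=O (0,4)=O (3,1)=O (3,5)=. -> step gives (0,0)='O' but target has '.' -> reject
  (0,1)=O (0,4)=O (3,1)=O (3,5)=O -> step gives (0,0)='O' but target has '.' -> reject
Unique solution: (0,1)=dead, (0,4)=live, (3,1)=dead, (3,5)=dead.
Check: live-neighbor counts of every cell in the completed generation 0:
220434
342325
343324
242223
233534
Applying B3/S23 to generation 0 with these counts gives:
....O.
O..OO.
O.OO..
O.OO.O
.OO.O.
which matches the target exactly.

Answer: ..O.OO
O...O.
OO....
O.OO..
....O.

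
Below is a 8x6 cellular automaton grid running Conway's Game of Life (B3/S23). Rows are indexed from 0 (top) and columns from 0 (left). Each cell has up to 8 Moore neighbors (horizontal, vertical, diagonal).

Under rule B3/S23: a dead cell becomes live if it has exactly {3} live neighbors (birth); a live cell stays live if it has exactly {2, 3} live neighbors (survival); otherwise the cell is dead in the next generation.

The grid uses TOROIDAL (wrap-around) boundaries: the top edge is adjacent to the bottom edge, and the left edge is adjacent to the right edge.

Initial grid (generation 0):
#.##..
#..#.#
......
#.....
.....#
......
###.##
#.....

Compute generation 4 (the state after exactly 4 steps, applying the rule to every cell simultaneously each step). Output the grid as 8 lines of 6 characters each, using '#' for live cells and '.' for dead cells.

Simulating step by step:
Generation 0 (given above): 14 live cells
Generation 1: 18 live cells
#.###.
######
#....#
......
......
.#..#.
##...#
....#.
Generation 2: 11 live cells
#.....
......
..##..
......
......
.#...#
##..##
..#.#.
Generation 3: 9 live cells
......
......
......
......
......
.#..##
.####.
...##.
Generation 4: 7 live cells
(generation 4 grid is the final answer)

Answer: ......
......
......
......
......
##..##
##....
....#.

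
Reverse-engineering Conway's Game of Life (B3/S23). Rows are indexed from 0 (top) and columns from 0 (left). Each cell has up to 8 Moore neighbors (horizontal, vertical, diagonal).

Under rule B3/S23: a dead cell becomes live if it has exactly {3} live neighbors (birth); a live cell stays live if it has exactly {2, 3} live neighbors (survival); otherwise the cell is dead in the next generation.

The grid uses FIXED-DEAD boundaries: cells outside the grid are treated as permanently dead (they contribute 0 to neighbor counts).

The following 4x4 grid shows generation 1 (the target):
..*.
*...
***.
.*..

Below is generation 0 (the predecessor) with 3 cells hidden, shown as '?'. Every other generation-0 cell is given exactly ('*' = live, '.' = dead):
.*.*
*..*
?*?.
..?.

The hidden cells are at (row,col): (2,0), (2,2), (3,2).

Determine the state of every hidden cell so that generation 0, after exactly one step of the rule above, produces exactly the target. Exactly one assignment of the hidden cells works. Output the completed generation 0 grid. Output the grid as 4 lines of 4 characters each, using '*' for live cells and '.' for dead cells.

Answer: .*.*
*..*
**..
..*.

Derivation:
Hidden generation-0 cells (in order): (2,0), (2,2), (3,2).
A hidden cell only influences target cells in its own 3x3 neighborhood. Try each of the 2^3 = 8 assignments, step the completed generation 0 forward once under B3/S23, and compare with the target:
  (2,0)=. (2,2)=. (3,2)=. -> step gives (1,1)='*' but target has '.' -> reject
  (2,0)=. (2,2)=. (3,2)=* -> step gives (1,1)='*' but target has '.' -> reject
  (2,0)=. (2,2)=* (3,2)=. -> step gives (1,3)='*' but target has '.' -> reject
  (2,0)=. (2,2)=* (3,2)=* -> step gives (1,3)='*' but target has '.' -> reject
  (2,0)=* (2,2)=. (3,2)=. -> step gives (2,2)='.' but target has '*' -> reject
  (2,0)=* (2,2)=. (3,2)=* -> step reproduces the target at every cell -> ACCEPT
  (2,0)=* (2,2)=* (3,2)=. -> step gives (1,3)='*' but target has '.' -> reject
  (2,0)=* (2,2)=* (3,2)=* -> step gives (1,3)='*' but target has '.' -> reject
Unique solution: (2,0)=live, (2,2)=dead, (3,2)=live.
Check: live-neighbor counts of every cell in the completed generation 0:
2131
3441
2332
2311
Applying B3/S23 to generation 0 with these counts gives:
..*.
*...
***.
.*..
which matches the target exactly.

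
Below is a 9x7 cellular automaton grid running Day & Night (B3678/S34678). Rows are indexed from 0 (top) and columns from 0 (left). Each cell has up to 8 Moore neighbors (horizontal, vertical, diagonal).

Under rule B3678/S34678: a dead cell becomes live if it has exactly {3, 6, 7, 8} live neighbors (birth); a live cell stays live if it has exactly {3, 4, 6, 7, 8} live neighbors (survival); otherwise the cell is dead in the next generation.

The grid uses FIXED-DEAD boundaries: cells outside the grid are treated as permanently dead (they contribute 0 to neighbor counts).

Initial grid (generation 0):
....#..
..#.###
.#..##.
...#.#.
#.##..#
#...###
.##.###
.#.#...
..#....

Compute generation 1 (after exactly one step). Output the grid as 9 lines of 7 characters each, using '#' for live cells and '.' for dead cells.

Simulating step by step:
Generation 0 (given above): 26 live cells
Generation 1: 22 live cells
(generation 1 grid is the final answer)

Answer: ...#...
....#..
..#....
.#.#.##
.#.#..#
....###
###.#.#
.#.###.
.......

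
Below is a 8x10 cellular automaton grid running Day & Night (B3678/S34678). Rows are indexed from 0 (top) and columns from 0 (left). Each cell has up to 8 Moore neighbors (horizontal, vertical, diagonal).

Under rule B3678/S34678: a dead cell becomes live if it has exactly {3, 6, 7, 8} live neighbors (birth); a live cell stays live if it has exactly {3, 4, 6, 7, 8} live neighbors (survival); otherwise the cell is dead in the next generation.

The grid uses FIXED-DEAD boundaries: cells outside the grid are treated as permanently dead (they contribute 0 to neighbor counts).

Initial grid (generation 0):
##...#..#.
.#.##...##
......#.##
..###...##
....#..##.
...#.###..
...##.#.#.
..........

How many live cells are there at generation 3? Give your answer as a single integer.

Simulating step by step:
Generation 0 (given above): 28 live cells
Generation 1: 22 live cells
..#.#....#
#.#..#..##
.....#....
...#.#...#
..#.#..###
...#.##...
....#.#...
..........
Generation 2: 16 live cells
.#.#....#.
.#.##.....
......#.##
......#...
....#...#.
...#.##.#.
..........
..........
Generation 3: 12 live cells
....#.....
.......###
.....#.#..
.....#..##
......#...
....#..#..
..........
..........
Population at generation 3: 12

Answer: 12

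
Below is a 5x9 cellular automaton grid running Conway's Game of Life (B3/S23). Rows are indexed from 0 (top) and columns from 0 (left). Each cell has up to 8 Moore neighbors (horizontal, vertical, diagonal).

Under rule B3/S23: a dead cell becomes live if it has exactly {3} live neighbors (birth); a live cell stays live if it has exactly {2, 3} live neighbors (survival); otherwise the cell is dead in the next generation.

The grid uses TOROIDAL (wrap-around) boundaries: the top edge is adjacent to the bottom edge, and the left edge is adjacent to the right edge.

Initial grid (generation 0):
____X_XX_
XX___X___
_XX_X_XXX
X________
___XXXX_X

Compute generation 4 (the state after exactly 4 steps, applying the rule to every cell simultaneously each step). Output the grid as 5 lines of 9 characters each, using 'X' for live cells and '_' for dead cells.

Simulating step by step:
Generation 0 (given above): 18 live cells
Generation 1: 21 live cells
X__X___XX
XXXXX____
__X__XXXX
XXX______
___XX_X_X
Generation 2: 15 live cells
_____X_X_
____XX___
____XXXXX
XXX_X____
___XX____
Generation 3: 20 live cells
___X_XX__
________X
XX____XXX
XXX___XXX
_XXXXX___
Generation 4: 9 live cells
(generation 4 grid is the final answer)

Answer: ___X_XX__
_____X__X
__X___X__
____X____
________X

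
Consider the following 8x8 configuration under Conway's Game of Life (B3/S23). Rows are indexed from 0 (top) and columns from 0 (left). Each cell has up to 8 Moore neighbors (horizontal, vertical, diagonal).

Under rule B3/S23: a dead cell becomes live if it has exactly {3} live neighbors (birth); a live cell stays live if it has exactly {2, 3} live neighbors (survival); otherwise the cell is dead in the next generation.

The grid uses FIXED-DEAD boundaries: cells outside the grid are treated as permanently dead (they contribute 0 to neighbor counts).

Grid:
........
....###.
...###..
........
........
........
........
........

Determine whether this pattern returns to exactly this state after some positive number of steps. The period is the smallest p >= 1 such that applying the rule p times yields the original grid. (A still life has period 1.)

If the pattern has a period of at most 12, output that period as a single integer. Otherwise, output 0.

Answer: 2

Derivation:
Simulating and comparing each generation to the original:
Gen 0 (original, given above): 6 live cells
Gen 1: 6 live cells, differs from original
Gen 2: 6 live cells, MATCHES original -> period = 2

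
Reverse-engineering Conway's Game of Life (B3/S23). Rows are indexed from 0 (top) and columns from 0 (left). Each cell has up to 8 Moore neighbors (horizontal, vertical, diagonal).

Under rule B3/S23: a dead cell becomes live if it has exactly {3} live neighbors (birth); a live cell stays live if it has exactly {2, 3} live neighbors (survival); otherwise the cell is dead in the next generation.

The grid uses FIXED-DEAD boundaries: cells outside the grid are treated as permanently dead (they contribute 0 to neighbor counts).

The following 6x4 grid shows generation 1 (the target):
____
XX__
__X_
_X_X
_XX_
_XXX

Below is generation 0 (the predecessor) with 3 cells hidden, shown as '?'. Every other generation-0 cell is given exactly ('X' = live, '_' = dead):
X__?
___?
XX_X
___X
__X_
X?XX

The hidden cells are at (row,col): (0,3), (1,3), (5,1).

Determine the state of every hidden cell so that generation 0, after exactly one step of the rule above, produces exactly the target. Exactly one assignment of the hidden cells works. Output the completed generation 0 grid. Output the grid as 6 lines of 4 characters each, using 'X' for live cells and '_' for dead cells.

Hidden generation-0 cells (in order): (0,3), (1,3), (5,1).
A hidden cell only influences target cells in its own 3x3 neighborhood. Try each of the 2^3 = 8 assignments, step the completed generation 0 forward once under B3/S23, and compare with the target:
  (0,3)=_ (1,3)=_ (5,1)=_ -> step reproduces the target at every cell -> ACCEPT
  (0,3)=_ (1,3)=_ (5,1)=X -> step gives (4,1)='_' but target has 'X' -> reject
  (0,3)=_ (1,3)=X (5,1)=_ -> step gives (1,2)='X' but target has '_' -> reject
  (0,3)=_ (1,3)=X (5,1)=X -> step gives (1,2)='X' but target has '_' -> reject
  (0,3)=X (1,3)=_ (5,1)=_ -> step gives (1,2)='X' but target has '_' -> reject
  (0,3)=X (1,3)=_ (5,1)=X -> step gives (1,2)='X' but target has '_' -> reject
  (0,3)=X (1,3)=X (5,1)=_ -> step gives (1,3)='X' but target has '_' -> reject
  (0,3)=X (1,3)=X (5,1)=X -> step gives (1,3)='X' but target has '_' -> reject
Unique solution: (0,3)=dead, (1,3)=dead, (5,1)=dead.
Check: live-neighbor counts of every cell in the completed generation 0:
0100
3321
1131
2342
1334
0322
Applying B3/S23 to generation 0 with these counts gives:
____
XX__
__X_
_X_X
_XX_
_XXX
which matches the target exactly.

Answer: X___
____
XX_X
___X
__X_
X_XX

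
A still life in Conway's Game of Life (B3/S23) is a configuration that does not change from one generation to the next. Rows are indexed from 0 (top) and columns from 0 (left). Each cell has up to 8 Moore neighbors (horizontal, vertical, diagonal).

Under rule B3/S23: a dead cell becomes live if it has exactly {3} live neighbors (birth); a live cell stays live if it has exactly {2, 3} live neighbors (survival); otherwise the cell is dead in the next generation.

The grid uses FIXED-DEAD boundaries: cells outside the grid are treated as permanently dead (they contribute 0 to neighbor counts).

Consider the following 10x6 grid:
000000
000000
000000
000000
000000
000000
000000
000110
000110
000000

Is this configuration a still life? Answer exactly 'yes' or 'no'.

Answer: yes

Derivation:
Compute generation 1 and compare to generation 0 (given above):
Generation 1:
000000
000000
000000
000000
000000
000000
000000
000110
000110
000000
The grids are IDENTICAL -> still life.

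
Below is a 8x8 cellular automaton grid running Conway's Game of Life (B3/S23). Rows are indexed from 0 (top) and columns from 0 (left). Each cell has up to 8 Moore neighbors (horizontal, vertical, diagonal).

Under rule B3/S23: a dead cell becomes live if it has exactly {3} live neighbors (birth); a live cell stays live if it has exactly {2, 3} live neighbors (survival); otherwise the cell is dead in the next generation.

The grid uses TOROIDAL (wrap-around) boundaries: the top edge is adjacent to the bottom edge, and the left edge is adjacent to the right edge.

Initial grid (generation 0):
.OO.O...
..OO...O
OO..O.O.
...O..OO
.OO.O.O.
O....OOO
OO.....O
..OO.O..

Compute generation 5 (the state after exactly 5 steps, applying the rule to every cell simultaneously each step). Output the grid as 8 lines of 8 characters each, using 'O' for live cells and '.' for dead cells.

Answer: O.......
O......O
.O......
.OO.....
.OO.....
.OOO...O
OOOO...O
O.OO...O

Derivation:
Simulating step by step:
Generation 0 (given above): 27 live cells
Generation 1: 25 live cells
.O..O...
....OO.O
OO..OOO.
...OO.O.
.OOOO...
..O..O..
.OO.OO..
...OO...
Generation 2: 13 live cells
........
.O.O...O
O.......
O.....OO
.O......
.....O..
.OO..O..
.O......
Generation 3: 17 live cells
O.O.....
O.......
.O....O.
OO.....O
O.....OO
.OO.....
.OO.....
.OO.....
Generation 4: 14 live cells
O.O.....
O......O
.O......
.O......
..O...O.
..O....O
O..O....
O..O....
Generation 5: 21 live cells
(generation 5 grid is the final answer)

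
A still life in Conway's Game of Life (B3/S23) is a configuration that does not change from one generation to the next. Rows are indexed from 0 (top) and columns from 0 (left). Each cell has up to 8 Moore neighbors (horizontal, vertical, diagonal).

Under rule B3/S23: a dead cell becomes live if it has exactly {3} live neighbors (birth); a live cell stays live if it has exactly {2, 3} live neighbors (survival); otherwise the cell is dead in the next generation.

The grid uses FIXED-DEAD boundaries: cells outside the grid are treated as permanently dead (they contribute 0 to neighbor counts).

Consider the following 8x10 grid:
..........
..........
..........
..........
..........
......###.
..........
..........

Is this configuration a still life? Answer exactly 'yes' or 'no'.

Compute generation 1 and compare to generation 0 (given above):
Generation 1:
..........
..........
..........
..........
.......#..
.......#..
.......#..
..........
Cell (4,7) differs: gen0=0 vs gen1=1 -> NOT a still life.

Answer: no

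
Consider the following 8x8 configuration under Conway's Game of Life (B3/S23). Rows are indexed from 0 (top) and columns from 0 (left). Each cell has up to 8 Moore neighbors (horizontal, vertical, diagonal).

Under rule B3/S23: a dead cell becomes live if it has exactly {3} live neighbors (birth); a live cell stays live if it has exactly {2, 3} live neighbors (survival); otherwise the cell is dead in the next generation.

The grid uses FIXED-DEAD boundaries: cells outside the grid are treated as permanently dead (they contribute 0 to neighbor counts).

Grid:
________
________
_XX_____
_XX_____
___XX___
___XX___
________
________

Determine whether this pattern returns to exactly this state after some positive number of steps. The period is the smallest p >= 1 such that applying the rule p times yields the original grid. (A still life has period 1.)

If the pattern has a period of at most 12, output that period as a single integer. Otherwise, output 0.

Simulating and comparing each generation to the original:
Gen 0 (original, given above): 8 live cells
Gen 1: 6 live cells, differs from original
Gen 2: 8 live cells, MATCHES original -> period = 2

Answer: 2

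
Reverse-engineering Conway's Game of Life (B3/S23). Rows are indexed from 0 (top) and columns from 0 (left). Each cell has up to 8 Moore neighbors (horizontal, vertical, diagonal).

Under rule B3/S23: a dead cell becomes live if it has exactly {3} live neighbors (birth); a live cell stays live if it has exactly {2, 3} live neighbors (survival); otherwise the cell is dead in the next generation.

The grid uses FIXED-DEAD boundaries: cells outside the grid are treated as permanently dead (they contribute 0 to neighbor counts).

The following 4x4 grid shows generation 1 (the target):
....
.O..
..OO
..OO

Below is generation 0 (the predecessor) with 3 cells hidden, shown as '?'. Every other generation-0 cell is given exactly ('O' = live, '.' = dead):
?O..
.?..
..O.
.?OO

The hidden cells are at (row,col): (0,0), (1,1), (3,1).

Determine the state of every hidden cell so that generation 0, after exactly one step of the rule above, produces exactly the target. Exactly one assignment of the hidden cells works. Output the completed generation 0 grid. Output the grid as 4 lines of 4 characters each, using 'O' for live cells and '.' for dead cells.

Hidden generation-0 cells (in order): (0,0), (1,1), (3,1).
A hidden cell only influences target cells in its own 3x3 neighborhood. Try each of the 2^3 = 8 assignments, step the completed generation 0 forward once under B3/S23, and compare with the target:
  (0,0)=. (1,1)=. (3,1)=. -> step gives (1,1)='.' but target has 'O' -> reject
  (0,0)=. (1,1)=. (3,1)=O -> step gives (1,1)='.' but target has 'O' -> reject
  (0,0)=. (1,1)=O (3,1)=. -> step gives (1,2)='O' but target has '.' -> reject
  (0,0)=. (1,1)=O (3,1)=O -> step gives (1,2)='O' but target has '.' -> reject
  (0,0)=O (1,1)=. (3,1)=. -> step reproduces the target at every cell -> ACCEPT
  (0,0)=O (1,1)=. (3,1)=O -> step gives (2,1)='O' but target has '.' -> reject
  (0,0)=O (1,1)=O (3,1)=. -> step gives (0,0)='O' but target has '.' -> reject
  (0,0)=O (1,1)=O (3,1)=O -> step gives (0,0)='O' but target has '.' -> reject
Unique solution: (0,0)=live, (1,1)=dead, (3,1)=dead.
Check: live-neighbor counts of every cell in the completed generation 0:
1110
2321
0223
0222
Applying B3/S23 to generation 0 with these counts gives:
....
.O..
..OO
..OO
which matches the target exactly.

Answer: OO..
....
..O.
..OO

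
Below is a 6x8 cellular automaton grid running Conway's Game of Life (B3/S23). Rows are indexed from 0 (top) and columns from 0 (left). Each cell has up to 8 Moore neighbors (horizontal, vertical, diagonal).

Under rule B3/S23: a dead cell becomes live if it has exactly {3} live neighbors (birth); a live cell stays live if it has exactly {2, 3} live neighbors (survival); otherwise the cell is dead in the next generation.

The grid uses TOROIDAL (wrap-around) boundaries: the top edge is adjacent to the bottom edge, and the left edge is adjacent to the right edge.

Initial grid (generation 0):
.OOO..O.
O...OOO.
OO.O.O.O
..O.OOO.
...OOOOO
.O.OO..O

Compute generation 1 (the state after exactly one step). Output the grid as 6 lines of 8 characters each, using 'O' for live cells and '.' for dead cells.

Simulating step by step:
Generation 0 (given above): 26 live cells
Generation 1: 12 live cells
(generation 1 grid is the final answer)

Answer: .O....O.
........
OOOO....
.OO.....
O......O
.O.....O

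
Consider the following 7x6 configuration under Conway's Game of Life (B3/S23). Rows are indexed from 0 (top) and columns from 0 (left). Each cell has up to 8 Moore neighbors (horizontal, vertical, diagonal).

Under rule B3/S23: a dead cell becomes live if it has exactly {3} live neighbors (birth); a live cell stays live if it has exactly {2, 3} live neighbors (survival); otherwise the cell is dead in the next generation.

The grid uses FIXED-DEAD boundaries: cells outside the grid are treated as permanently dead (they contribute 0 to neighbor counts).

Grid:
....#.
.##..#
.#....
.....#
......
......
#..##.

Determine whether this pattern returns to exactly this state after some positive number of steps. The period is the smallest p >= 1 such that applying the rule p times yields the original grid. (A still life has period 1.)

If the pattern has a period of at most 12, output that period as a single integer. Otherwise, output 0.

Answer: 0

Derivation:
Simulating and comparing each generation to the original:
Gen 0 (original, given above): 9 live cells
Gen 1: 4 live cells, differs from original
Gen 2: 4 live cells, differs from original
Gen 3: 4 live cells, differs from original
Gen 4: 4 live cells, differs from original
Gen 5: 4 live cells, differs from original
Gen 6: 4 live cells, differs from original
Gen 7: 4 live cells, differs from original
Gen 8: 4 live cells, differs from original
Gen 9: 4 live cells, differs from original
Gen 10: 4 live cells, differs from original
Gen 11: 4 live cells, differs from original
Gen 12: 4 live cells, differs from original
No period found within 12 steps.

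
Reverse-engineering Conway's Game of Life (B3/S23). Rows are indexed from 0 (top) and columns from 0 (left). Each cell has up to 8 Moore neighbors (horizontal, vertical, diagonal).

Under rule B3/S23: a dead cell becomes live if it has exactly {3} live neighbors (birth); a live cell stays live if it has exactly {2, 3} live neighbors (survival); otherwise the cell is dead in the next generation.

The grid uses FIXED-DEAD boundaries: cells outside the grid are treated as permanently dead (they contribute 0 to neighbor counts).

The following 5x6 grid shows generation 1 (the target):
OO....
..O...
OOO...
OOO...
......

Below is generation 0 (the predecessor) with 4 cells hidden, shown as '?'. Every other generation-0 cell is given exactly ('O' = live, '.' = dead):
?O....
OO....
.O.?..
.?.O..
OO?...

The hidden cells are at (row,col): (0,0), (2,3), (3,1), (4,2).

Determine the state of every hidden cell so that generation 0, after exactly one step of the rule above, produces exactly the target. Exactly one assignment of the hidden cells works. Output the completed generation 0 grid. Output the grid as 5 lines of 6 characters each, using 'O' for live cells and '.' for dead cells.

Answer: OO....
OO....
.O....
...O..
OO....

Derivation:
Hidden generation-0 cells (in order): (0,0), (2,3), (3,1), (4,2).
A hidden cell only influences target cells in its own 3x3 neighborhood. Try each of the 2^4 = 16 assignments, step the completed generation 0 forward once under B3/S23, and compare with the target:
  (0,0)=. (2,3)=. (3,1)=. (4,2)=. -> step gives (1,0)='O' but target has '.' -> reject
  (0,0)=. (2,3)=. (3,1)=. (4,2)=O -> step gives (1,0)='O' but target has '.' -> reject
  (0,0)=. (2,3)=. (3,1)=O (4,2)=. -> step gives (1,0)='O' but target has '.' -> reject
  (0,0)=. (2,3)=. (3,1)=O (4,2)=O -> step gives (1,0)='O' but target has '.' -> reject
  (0,0)=. (2,3)=O (3,1)=. (4,2)=. -> step gives (1,0)='O' but target has '.' -> reject
  (0,0)=. (2,3)=O (3,1)=. (4,2)=O -> step gives (1,0)='O' but target has '.' -> reject
  (0,0)=. (2,3)=O (3,1)=O (4,2)=. -> step gives (1,0)='O' but target has '.' -> reject
  (0,0)=. (2,3)=O (3,1)=O (4,2)=O -> step gives (1,0)='O' but target has '.' -> reject
  (0,0)=O (2,3)=. (3,1)=. (4,2)=. -> step reproduces the target at every cell -> ACCEPT
  (0,0)=O (2,3)=. (3,1)=. (4,2)=O -> step gives (3,1)='.' but target has 'O' -> reject
  (0,0)=O (2,3)=. (3,1)=O (4,2)=. -> step gives (2,0)='.' but target has 'O' -> reject
  (0,0)=O (2,3)=. (3,1)=O (4,2)=O -> step gives (2,0)='.' but target has 'O' -> reject
  (0,0)=O (2,3)=O (3,1)=. (4,2)=. -> step gives (1,2)='.' but target has 'O' -> reject
  (0,0)=O (2,3)=O (3,1)=. (4,2)=O -> step gives (1,2)='.' but target has 'O' -> reject
  (0,0)=O (2,3)=O (3,1)=O (4,2)=. -> step gives (1,2)='.' but target has 'O' -> reject
  (0,0)=O (2,3)=O (3,1)=O (4,2)=O -> step gives (1,2)='.' but target has 'O' -> reject
Unique solution: (0,0)=live, (2,3)=dead, (3,1)=dead, (4,2)=dead.
Check: live-neighbor counts of every cell in the completed generation 0:
332000
443000
323110
333010
112110
Applying B3/S23 to generation 0 with these counts gives:
OO....
..O...
OOO...
OOO...
......
which matches the target exactly.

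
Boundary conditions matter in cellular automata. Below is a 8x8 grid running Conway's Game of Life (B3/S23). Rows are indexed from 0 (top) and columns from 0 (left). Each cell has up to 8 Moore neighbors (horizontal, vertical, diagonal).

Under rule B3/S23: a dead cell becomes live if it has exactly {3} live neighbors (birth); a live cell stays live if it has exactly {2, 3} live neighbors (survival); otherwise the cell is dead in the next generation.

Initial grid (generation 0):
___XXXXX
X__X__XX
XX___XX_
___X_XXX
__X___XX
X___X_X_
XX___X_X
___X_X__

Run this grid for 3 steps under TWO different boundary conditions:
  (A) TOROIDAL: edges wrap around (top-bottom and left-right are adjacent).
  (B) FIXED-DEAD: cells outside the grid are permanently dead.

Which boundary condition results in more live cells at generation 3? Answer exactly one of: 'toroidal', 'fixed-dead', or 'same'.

Answer: toroidal

Derivation:
Under TOROIDAL boundary, generation 3:
___XX___
________
XX_____X
X_X_X___
_XX_XX__
____X___
_XX_X__X
XXXXX___
Population = 22

Under FIXED-DEAD boundary, generation 3:
________
________
________
_XX_X___
__X_XX__
____XX__
XX__XX__
________
Population = 12

Comparison: toroidal=22, fixed-dead=12 -> toroidal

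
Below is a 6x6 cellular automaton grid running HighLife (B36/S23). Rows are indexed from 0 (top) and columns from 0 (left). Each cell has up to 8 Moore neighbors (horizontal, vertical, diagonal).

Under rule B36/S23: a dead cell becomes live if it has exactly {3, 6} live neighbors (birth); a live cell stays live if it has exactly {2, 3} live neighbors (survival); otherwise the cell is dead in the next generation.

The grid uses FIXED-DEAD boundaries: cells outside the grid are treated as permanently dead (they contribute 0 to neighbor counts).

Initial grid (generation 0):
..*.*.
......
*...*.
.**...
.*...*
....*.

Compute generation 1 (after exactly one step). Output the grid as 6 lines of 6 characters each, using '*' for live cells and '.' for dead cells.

Answer: ......
...*..
.*....
***...
.**...
......

Derivation:
Simulating step by step:
Generation 0 (given above): 9 live cells
Generation 1: 7 live cells
(generation 1 grid is the final answer)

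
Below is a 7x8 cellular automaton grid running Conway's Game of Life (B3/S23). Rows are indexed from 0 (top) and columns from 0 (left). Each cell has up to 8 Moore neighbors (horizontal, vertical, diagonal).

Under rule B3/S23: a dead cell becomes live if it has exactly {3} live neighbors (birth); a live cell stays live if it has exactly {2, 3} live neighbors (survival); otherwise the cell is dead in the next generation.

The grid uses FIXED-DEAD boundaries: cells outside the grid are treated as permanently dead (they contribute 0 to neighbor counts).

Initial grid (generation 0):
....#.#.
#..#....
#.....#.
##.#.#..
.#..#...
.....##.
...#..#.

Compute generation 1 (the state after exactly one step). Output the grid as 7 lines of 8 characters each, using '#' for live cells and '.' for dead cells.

Answer: ........
.....#..
#.#.#...
###.##..
###.#.#.
....###.
.....##.

Derivation:
Simulating step by step:
Generation 0 (given above): 16 live cells
Generation 1: 19 live cells
(generation 1 grid is the final answer)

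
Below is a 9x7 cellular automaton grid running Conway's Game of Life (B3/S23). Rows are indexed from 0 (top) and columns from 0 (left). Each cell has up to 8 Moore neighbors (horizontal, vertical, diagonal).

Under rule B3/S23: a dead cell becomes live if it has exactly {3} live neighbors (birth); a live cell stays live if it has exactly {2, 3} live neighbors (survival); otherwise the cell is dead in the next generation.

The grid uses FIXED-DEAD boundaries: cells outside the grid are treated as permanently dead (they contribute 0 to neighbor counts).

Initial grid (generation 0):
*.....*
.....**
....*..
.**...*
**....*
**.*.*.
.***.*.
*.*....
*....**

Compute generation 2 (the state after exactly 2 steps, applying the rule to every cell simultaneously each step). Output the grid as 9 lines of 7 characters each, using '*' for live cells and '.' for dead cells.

Simulating step by step:
Generation 0 (given above): 24 live cells
Generation 1: 22 live cells
.....**
.....**
......*
***..*.
.....**
...*.**
...*...
*.*****
.*.....
Generation 2: 20 live cells
(generation 2 grid is the final answer)

Answer: .....**
.......
.*....*
.*...*.
.**....
.....**
.......
.*****.
.*****.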